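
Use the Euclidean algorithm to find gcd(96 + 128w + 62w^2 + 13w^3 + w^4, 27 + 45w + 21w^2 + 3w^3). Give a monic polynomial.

Repeated division with remainder:
  w^4 + 13w^3 + 62w^2 + 128w + 96 = ((1/3)w + 2)(3w^3 + 21w^2 + 45w + 27) + (5w^2 + 29w + 42)
  3w^3 + 21w^2 + 45w + 27 = ((3/5)w + 18/25)(5w^2 + 29w + 42) + (-(27/25)w - 81/25)
  5w^2 + 29w + 42 = (-(125/27)w - 350/27)(-(27/25)w - 81/25) + (0)
Last nonzero remainder: -(27/25)w - 81/25. Dividing through by -27/25 gives the monic gcd w + 3.

3 + w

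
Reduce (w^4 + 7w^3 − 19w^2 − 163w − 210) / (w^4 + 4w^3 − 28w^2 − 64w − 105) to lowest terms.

(w^2 + 5w + 6)/(w^2 + 2w + 3)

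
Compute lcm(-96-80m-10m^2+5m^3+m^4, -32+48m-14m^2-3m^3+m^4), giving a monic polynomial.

-192+128m+124m^2-40m^3-23m^4+2m^5+m^6

Apply the Euclidean algorithm:
  m^4+5m^3-10m^2-80m-96 = (m^4-3m^3-14m^2+48m-32) + (8m^3+4m^2-128m-64)
  m^4-3m^3-14m^2+48m-32 = ((1/8)m-7/16)(8m^3+4m^2-128m-64) + ((15/4)m^2-60)
  8m^3+4m^2-128m-64 = ((32/15)m+16/15)((15/4)m^2-60) + (0)
Last nonzero remainder: (15/4)m^2-60. Dividing through by 15/4 gives the monic gcd m^2-16.
Then lcm(f, g) = f·g / gcd(f, g); expanding and making the result monic gives the answer.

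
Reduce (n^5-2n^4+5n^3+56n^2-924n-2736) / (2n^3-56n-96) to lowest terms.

(n^3+29n+114)/(2n+4)

Repeated division with remainder:
  n^5-2n^4+5n^3+56n^2-924n-2736 = ((1/2)n^2-n+33/2)(2n^3-56n-96) + (48n^2-96n-1152)
  2n^3-56n-96 = ((1/24)n+1/12)(48n^2-96n-1152) + (0)
Last nonzero remainder: 48n^2-96n-1152. Dividing through by 48 gives the monic gcd n^2-2n-24.
Cancel n^2-2n-24 from numerator and denominator to get the reduced form.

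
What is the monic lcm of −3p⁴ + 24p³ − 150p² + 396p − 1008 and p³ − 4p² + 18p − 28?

p⁵ − 10p⁴ + 66p³ − 232p² + 600p − 672

Repeated division with remainder:
  −3p⁴ + 24p³ − 150p² + 396p − 1008 = (−3p + 12)(p³ − 4p² + 18p − 28) + (−48p² + 96p − 672)
  p³ − 4p² + 18p − 28 = (−(1/48)p + 1/24)(−48p² + 96p − 672) + (0)
Last nonzero remainder: −48p² + 96p − 672. Dividing through by −48 gives the monic gcd p² − 2p + 14.
Then lcm(f, g) = f·g / gcd(f, g); expanding and making the result monic gives the answer.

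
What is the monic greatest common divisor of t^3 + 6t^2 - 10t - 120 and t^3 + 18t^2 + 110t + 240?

By polynomial division,
  t^3 + 6t^2 - 10t - 120 = (t^3 + 18t^2 + 110t + 240) + (-12t^2 - 120t - 360)
  t^3 + 18t^2 + 110t + 240 = (-(1/12)t - 2/3)(-12t^2 - 120t - 360) + (0)
Last nonzero remainder: -12t^2 - 120t - 360. Dividing through by -12 gives the monic gcd t^2 + 10t + 30.

t^2 + 10t + 30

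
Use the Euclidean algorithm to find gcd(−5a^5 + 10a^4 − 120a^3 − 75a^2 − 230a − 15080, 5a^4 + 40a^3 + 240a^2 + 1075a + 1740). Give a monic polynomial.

a^3 + 5a^2 + 33a + 116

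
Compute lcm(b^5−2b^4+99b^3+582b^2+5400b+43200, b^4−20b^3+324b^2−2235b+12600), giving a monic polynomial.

b^7−11b^6+222b^5−519b^4+10557b^3+55710b^2+178200b+4536000

Euclidean algorithm in ℚ[b]:
  b^5−2b^4+99b^3+582b^2+5400b+43200 = (b+18)(b^4−20b^3+324b^2−2235b+12600) + (135b^3−3015b^2+33030b−183600)
  b^4−20b^3+324b^2−2235b+12600 = ((1/135)b+7/405)(135b^3−3015b^2+33030b−183600) + ((1183/9)b^2−(13013/9)b+47320/3)
  135b^3−3015b^2+33030b−183600 = ((1215/1183)b−13770/1183)((1183/9)b^2−(13013/9)b+47320/3) + (0)
Last nonzero remainder: (1183/9)b^2−(13013/9)b+47320/3. Dividing through by 1183/9 gives the monic gcd b^2−11b+120.
Then lcm(f, g) = f·g / gcd(f, g); expanding and making the result monic gives the answer.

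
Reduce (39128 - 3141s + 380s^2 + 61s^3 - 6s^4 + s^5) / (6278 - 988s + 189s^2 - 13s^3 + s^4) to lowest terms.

Repeated division with remainder:
  s^5 - 6s^4 + 61s^3 + 380s^2 - 3141s + 39128 = (s + 7)(s^4 - 13s^3 + 189s^2 - 988s + 6278) + (-37s^3 + 45s^2 - 2503s - 4818)
  s^4 - 13s^3 + 189s^2 - 988s + 6278 = (-(1/37)s + 436/1369)(-37s^3 + 45s^2 - 2503s - 4818) + ((146510/1369)s^2 - (439530/1369)s + 10695230/1369)
  -37s^3 + 45s^2 - 2503s - 4818 = (-(50653/146510)s - 45177/73255)((146510/1369)s^2 - (439530/1369)s + 10695230/1369) + (0)
Last nonzero remainder: (146510/1369)s^2 - (439530/1369)s + 10695230/1369. Dividing through by 146510/1369 gives the monic gcd s^2 - 3s + 73.
Cancel s^2 - 3s + 73 from numerator and denominator to get the reduced form.

(536 - 21s - 3s^2 + s^3)/(86 - 10s + s^2)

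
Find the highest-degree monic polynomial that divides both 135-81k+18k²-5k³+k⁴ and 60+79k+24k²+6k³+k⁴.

Apply the Euclidean algorithm:
  k⁴-5k³+18k²-81k+135 = (k⁴+6k³+24k²+79k+60) + (-11k³-6k²-160k+75)
  k⁴+6k³+24k²+79k+60 = (-(1/11)k-60/121)(-11k³-6k²-160k+75) + ((784/121)k²+(784/121)k+11760/121)
  -11k³-6k²-160k+75 = (-(1331/784)k+605/784)((784/121)k²+(784/121)k+11760/121) + (0)
Last nonzero remainder: (784/121)k²+(784/121)k+11760/121. Dividing through by 784/121 gives the monic gcd k²+k+15.

15+k+k²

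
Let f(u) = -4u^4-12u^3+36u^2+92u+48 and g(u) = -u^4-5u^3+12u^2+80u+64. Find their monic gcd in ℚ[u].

u^2+5u+4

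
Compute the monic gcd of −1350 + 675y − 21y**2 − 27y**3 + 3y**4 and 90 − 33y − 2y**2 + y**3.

Apply the Euclidean algorithm:
  3y**4 − 27y**3 − 21y**2 + 675y − 1350 = (3y − 21)(y**3 − 2y**2 − 33y + 90) + (36y**2 − 288y + 540)
  y**3 − 2y**2 − 33y + 90 = ((1/36)y + 1/6)(36y**2 − 288y + 540) + (0)
Last nonzero remainder: 36y**2 − 288y + 540. Dividing through by 36 gives the monic gcd y**2 − 8y + 15.

15 − 8y + y**2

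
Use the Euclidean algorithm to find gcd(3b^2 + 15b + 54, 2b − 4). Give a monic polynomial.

1

Apply the Euclidean algorithm:
  3b^2 + 15b + 54 = ((3/2)b + 21/2)(2b − 4) + (96)
  2b − 4 = ((1/48)b − 1/24)(96) + (0)
The last nonzero remainder is the constant 96, so the polynomials are coprime and gcd = 1.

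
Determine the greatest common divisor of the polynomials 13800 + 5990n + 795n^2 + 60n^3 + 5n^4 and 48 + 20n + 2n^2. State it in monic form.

Apply the Euclidean algorithm:
  5n^4 + 60n^3 + 795n^2 + 5990n + 13800 = ((5/2)n^2 + 5n + 575/2)(2n^2 + 20n + 48) + (0)
Last nonzero remainder: 2n^2 + 20n + 48. Dividing through by 2 gives the monic gcd n^2 + 10n + 24.

24 + 10n + n^2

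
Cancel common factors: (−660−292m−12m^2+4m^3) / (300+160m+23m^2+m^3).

By polynomial division,
  4m^3−12m^2−292m−660 = (4)(m^3+23m^2+160m+300) + (−104m^2−932m−1860)
  m^3+23m^2+160m+300 = (−(1/104)m−365/2704)(−104m^2−932m−1860) + ((11025/676)m+33075/676)
  −104m^2−932m−1860 = (−(70304/11025)m−83824/2205)((11025/676)m+33075/676) + (0)
Last nonzero remainder: (11025/676)m+33075/676. Dividing through by 11025/676 gives the monic gcd m+3.
Cancel m+3 from numerator and denominator to get the reduced form.

(−220−24m+4m^2)/(100+20m+m^2)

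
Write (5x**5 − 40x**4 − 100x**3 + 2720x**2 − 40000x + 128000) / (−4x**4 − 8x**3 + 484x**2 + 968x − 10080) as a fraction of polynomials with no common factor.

By polynomial division,
  5x**5 − 40x**4 − 100x**3 + 2720x**2 − 40000x + 128000 = (−(5/4)x + 25/2)(−4x**4 − 8x**3 + 484x**2 + 968x − 10080) + (605x**3 − 2120x**2 − 64700x + 254000)
  −4x**4 − 8x**3 + 484x**2 + 968x − 10080 = (−(4/605)x − 2664/73205)(605x**3 − 2120x**2 − 64700x + 254000) + (−(306252/14641)x**2 + (4287528/14641)x − 12250080/14641)
  605x**3 − 2120x**2 − 64700x + 254000 = (−(8857805/306252)x − 46485175/153126)(−(306252/14641)x**2 + (4287528/14641)x − 12250080/14641) + (0)
Last nonzero remainder: −(306252/14641)x**2 + (4287528/14641)x − 12250080/14641. Dividing through by −306252/14641 gives the monic gcd x**2 − 14x + 40.
Cancel x**2 − 14x + 40 from numerator and denominator to get the reduced form.

(−5x**3 − 30x**2 − 120x − 3200)/(4x**2 + 64x + 252)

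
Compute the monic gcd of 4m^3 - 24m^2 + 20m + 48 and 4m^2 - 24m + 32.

m - 4

By polynomial division,
  4m^3 - 24m^2 + 20m + 48 = (m)(4m^2 - 24m + 32) + (-12m + 48)
  4m^2 - 24m + 32 = (-(1/3)m + 2/3)(-12m + 48) + (0)
Last nonzero remainder: -12m + 48. Dividing through by -12 gives the monic gcd m - 4.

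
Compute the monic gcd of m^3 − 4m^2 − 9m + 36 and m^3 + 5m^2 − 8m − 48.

m − 3

Euclidean algorithm in ℚ[m]:
  m^3 − 4m^2 − 9m + 36 = (m^3 + 5m^2 − 8m − 48) + (−9m^2 − m + 84)
  m^3 + 5m^2 − 8m − 48 = (−(1/9)m − 44/81)(−9m^2 − m + 84) + ((64/81)m − 64/27)
  −9m^2 − m + 84 = (−(729/64)m − 567/16)((64/81)m − 64/27) + (0)
Last nonzero remainder: (64/81)m − 64/27. Dividing through by 64/81 gives the monic gcd m − 3.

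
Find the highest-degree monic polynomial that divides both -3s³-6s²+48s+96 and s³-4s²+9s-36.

s-4

Repeated division with remainder:
  -3s³-6s²+48s+96 = (-3)(s³-4s²+9s-36) + (-18s²+75s-12)
  s³-4s²+9s-36 = (-(1/18)s-1/108)(-18s²+75s-12) + ((325/36)s-325/9)
  -18s²+75s-12 = (-(648/325)s+108/325)((325/36)s-325/9) + (0)
Last nonzero remainder: (325/36)s-325/9. Dividing through by 325/36 gives the monic gcd s-4.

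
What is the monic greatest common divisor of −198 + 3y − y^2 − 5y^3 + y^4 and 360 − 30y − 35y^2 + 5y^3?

−18 − 3y + y^2

Euclidean algorithm in ℚ[y]:
  y^4 − 5y^3 − y^2 + 3y − 198 = ((1/5)y + 2/5)(5y^3 − 35y^2 − 30y + 360) + (19y^2 − 57y − 342)
  5y^3 − 35y^2 − 30y + 360 = ((5/19)y − 20/19)(19y^2 − 57y − 342) + (0)
Last nonzero remainder: 19y^2 − 57y − 342. Dividing through by 19 gives the monic gcd y^2 − 3y − 18.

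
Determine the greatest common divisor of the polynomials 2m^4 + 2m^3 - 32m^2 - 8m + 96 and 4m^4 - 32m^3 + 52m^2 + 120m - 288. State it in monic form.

m^2 - m - 6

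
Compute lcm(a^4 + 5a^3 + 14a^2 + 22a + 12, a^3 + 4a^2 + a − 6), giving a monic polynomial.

a^6 + 7a^5 + 21a^4 + 35a^3 + 14a^2 − 42a − 36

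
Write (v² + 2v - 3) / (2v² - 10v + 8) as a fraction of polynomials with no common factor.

(v + 3)/(2v - 8)

By polynomial division,
  v² + 2v - 3 = (1/2)(2v² - 10v + 8) + (7v - 7)
  2v² - 10v + 8 = ((2/7)v - 8/7)(7v - 7) + (0)
Last nonzero remainder: 7v - 7. Dividing through by 7 gives the monic gcd v - 1.
Cancel v - 1 from numerator and denominator to get the reduced form.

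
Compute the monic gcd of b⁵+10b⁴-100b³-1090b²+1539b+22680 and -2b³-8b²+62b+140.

Apply the Euclidean algorithm:
  b⁵+10b⁴-100b³-1090b²+1539b+22680 = (-(1/2)b²-3b+93/2)(-2b³-8b²+62b+140) + (-462b²-924b+16170)
  -2b³-8b²+62b+140 = ((1/231)b+2/231)(-462b²-924b+16170) + (0)
Last nonzero remainder: -462b²-924b+16170. Dividing through by -462 gives the monic gcd b²+2b-35.

b²+2b-35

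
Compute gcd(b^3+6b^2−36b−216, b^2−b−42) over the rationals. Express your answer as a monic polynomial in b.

Euclidean algorithm in ℚ[b]:
  b^3+6b^2−36b−216 = (b+7)(b^2−b−42) + (13b+78)
  b^2−b−42 = ((1/13)b−7/13)(13b+78) + (0)
Last nonzero remainder: 13b+78. Dividing through by 13 gives the monic gcd b+6.

b+6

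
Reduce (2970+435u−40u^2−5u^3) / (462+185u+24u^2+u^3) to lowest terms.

Apply the Euclidean algorithm:
  −5u^3−40u^2+435u+2970 = (−5)(u^3+24u^2+185u+462) + (80u^2+1360u+5280)
  u^3+24u^2+185u+462 = ((1/80)u+7/80)(80u^2+1360u+5280) + (0)
Last nonzero remainder: 80u^2+1360u+5280. Dividing through by 80 gives the monic gcd u^2+17u+66.
Cancel u^2+17u+66 from numerator and denominator to get the reduced form.

(45−5u)/(7+u)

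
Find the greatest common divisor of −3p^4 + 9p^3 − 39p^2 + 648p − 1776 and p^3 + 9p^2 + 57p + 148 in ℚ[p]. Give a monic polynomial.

Euclidean algorithm in ℚ[p]:
  −3p^4 + 9p^3 − 39p^2 + 648p − 1776 = (−3p + 36)(p^3 + 9p^2 + 57p + 148) + (−192p^2 − 960p − 7104)
  p^3 + 9p^2 + 57p + 148 = (−(1/192)p − 1/48)(−192p^2 − 960p − 7104) + (0)
Last nonzero remainder: −192p^2 − 960p − 7104. Dividing through by −192 gives the monic gcd p^2 + 5p + 37.

p^2 + 5p + 37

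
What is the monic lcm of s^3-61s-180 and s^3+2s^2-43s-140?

s^4-7s^3-61s^2+247s+1260

Euclidean algorithm in ℚ[s]:
  s^3-61s-180 = (s^3+2s^2-43s-140) + (-2s^2-18s-40)
  s^3+2s^2-43s-140 = (-(1/2)s+7/2)(-2s^2-18s-40) + (0)
Last nonzero remainder: -2s^2-18s-40. Dividing through by -2 gives the monic gcd s^2+9s+20.
Then lcm(f, g) = f·g / gcd(f, g); expanding and making the result monic gives the answer.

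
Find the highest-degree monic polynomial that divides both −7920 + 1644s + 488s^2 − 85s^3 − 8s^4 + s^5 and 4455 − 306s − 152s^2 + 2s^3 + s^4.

By polynomial division,
  s^5 − 8s^4 − 85s^3 + 488s^2 + 1644s − 7920 = (s − 10)(s^4 + 2s^3 − 152s^2 − 306s + 4455) + (87s^3 − 726s^2 − 5871s + 36630)
  s^4 + 2s^3 − 152s^2 − 306s + 4455 = ((1/87)s + 100/841)(87s^3 − 726s^2 − 5871s + 36630) + ((1521/841)s^2 − (24336/841)s + 83655/841)
  87s^3 − 726s^2 − 5871s + 36630 = ((24389/507)s + 62234/169)((1521/841)s^2 − (24336/841)s + 83655/841) + (0)
Last nonzero remainder: (1521/841)s^2 − (24336/841)s + 83655/841. Dividing through by 1521/841 gives the monic gcd s^2 − 16s + 55.

55 − 16s + s^2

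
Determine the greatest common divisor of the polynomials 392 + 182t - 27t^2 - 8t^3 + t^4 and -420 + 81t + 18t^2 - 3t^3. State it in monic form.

-7 + t

Repeated division with remainder:
  t^4 - 8t^3 - 27t^2 + 182t + 392 = (-(1/3)t + 2/3)(-3t^3 + 18t^2 + 81t - 420) + (-12t^2 - 12t + 672)
  -3t^3 + 18t^2 + 81t - 420 = ((1/4)t - 7/4)(-12t^2 - 12t + 672) + (-108t + 756)
  -12t^2 - 12t + 672 = ((1/9)t + 8/9)(-108t + 756) + (0)
Last nonzero remainder: -108t + 756. Dividing through by -108 gives the monic gcd t - 7.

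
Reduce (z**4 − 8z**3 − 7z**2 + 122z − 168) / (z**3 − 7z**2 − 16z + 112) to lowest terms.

(z**2 − 5z + 6)/(z − 4)

Repeated division with remainder:
  z**4 − 8z**3 − 7z**2 + 122z − 168 = (z − 1)(z**3 − 7z**2 − 16z + 112) + (2z**2 − 6z − 56)
  z**3 − 7z**2 − 16z + 112 = ((1/2)z − 2)(2z**2 − 6z − 56) + (0)
Last nonzero remainder: 2z**2 − 6z − 56. Dividing through by 2 gives the monic gcd z**2 − 3z − 28.
Cancel z**2 − 3z − 28 from numerator and denominator to get the reduced form.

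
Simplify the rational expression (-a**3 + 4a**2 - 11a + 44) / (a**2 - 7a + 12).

Repeated division with remainder:
  -a**3 + 4a**2 - 11a + 44 = (-a - 3)(a**2 - 7a + 12) + (-20a + 80)
  a**2 - 7a + 12 = (-(1/20)a + 3/20)(-20a + 80) + (0)
Last nonzero remainder: -20a + 80. Dividing through by -20 gives the monic gcd a - 4.
Cancel a - 4 from numerator and denominator to get the reduced form.

(-a**2 - 11)/(a - 3)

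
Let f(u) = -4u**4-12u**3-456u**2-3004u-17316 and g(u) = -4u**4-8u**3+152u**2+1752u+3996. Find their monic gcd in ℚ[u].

Repeated division with remainder:
  -4u**4-12u**3-456u**2-3004u-17316 = (-4u**4-8u**3+152u**2+1752u+3996) + (-4u**3-608u**2-4756u-21312)
  -4u**4-8u**3+152u**2+1752u+3996 = (u-150)(-4u**3-608u**2-4756u-21312) + (-86292u**2-690336u-3192804)
  -4u**3-608u**2-4756u-21312 = ((1/21573)u+16/2397)(-86292u**2-690336u-3192804) + (0)
Last nonzero remainder: -86292u**2-690336u-3192804. Dividing through by -86292 gives the monic gcd u**2+8u+37.

u**2+8u+37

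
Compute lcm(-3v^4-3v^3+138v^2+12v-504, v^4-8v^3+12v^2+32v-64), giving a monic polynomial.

v^6-7v^5-38v^4+380v^3-536v^2-1408v+2688

Apply the Euclidean algorithm:
  -3v^4-3v^3+138v^2+12v-504 = (-3)(v^4-8v^3+12v^2+32v-64) + (-27v^3+174v^2+108v-696)
  v^4-8v^3+12v^2+32v-64 = (-(1/27)v+14/243)(-27v^3+174v^2+108v-696) + ((484/81)v^2-1936/81)
  -27v^3+174v^2+108v-696 = (-(2187/484)v+7047/242)((484/81)v^2-1936/81) + (0)
Last nonzero remainder: (484/81)v^2-1936/81. Dividing through by 484/81 gives the monic gcd v^2-4.
Then lcm(f, g) = f·g / gcd(f, g); expanding and making the result monic gives the answer.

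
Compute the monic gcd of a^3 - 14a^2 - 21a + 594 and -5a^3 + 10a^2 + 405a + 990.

a^2 - 5a - 66

Euclidean algorithm in ℚ[a]:
  a^3 - 14a^2 - 21a + 594 = (-1/5)(-5a^3 + 10a^2 + 405a + 990) + (-12a^2 + 60a + 792)
  -5a^3 + 10a^2 + 405a + 990 = ((5/12)a + 5/4)(-12a^2 + 60a + 792) + (0)
Last nonzero remainder: -12a^2 + 60a + 792. Dividing through by -12 gives the monic gcd a^2 - 5a - 66.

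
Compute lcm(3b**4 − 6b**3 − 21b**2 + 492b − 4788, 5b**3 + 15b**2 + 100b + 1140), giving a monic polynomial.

By polynomial division,
  3b**4 − 6b**3 − 21b**2 + 492b − 4788 = ((3/5)b − 3)(5b**3 + 15b**2 + 100b + 1140) + (−36b**2 + 108b − 1368)
  5b**3 + 15b**2 + 100b + 1140 = (−(5/36)b − 5/6)(−36b**2 + 108b − 1368) + (0)
Last nonzero remainder: −36b**2 + 108b − 1368. Dividing through by −36 gives the monic gcd b**2 − 3b + 38.
Then lcm(f, g) = f·g / gcd(f, g); expanding and making the result monic gives the answer.

b**5 + 4b**4 − 19b**3 + 122b**2 − 612b − 9576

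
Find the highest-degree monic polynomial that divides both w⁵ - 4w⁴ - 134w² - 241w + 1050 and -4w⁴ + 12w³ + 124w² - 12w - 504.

w³ - 6w² - 13w + 42

Apply the Euclidean algorithm:
  w⁵ - 4w⁴ - 134w² - 241w + 1050 = (-(1/4)w + 1/4)(-4w⁴ + 12w³ + 124w² - 12w - 504) + (28w³ - 168w² - 364w + 1176)
  -4w⁴ + 12w³ + 124w² - 12w - 504 = (-(1/7)w - 3/7)(28w³ - 168w² - 364w + 1176) + (0)
Last nonzero remainder: 28w³ - 168w² - 364w + 1176. Dividing through by 28 gives the monic gcd w³ - 6w² - 13w + 42.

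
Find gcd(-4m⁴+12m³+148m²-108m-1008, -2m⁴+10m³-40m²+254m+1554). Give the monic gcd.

m²-4m-21

Repeated division with remainder:
  -4m⁴+12m³+148m²-108m-1008 = (2)(-2m⁴+10m³-40m²+254m+1554) + (-8m³+228m²-616m-4116)
  -2m⁴+10m³-40m²+254m+1554 = ((1/4)m+47/8)(-8m³+228m²-616m-4116) + (-(2451/2)m²+4902m+51471/2)
  -8m³+228m²-616m-4116 = ((16/2451)m-392/2451)(-(2451/2)m²+4902m+51471/2) + (0)
Last nonzero remainder: -(2451/2)m²+4902m+51471/2. Dividing through by -2451/2 gives the monic gcd m²-4m-21.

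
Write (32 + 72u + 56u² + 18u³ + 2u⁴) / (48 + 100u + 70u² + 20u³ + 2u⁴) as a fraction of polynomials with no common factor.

(2 + u)/(3 + u)

Euclidean algorithm in ℚ[u]:
  2u⁴ + 18u³ + 56u² + 72u + 32 = (2u⁴ + 20u³ + 70u² + 100u + 48) + (−2u³ − 14u² − 28u − 16)
  2u⁴ + 20u³ + 70u² + 100u + 48 = (−u − 3)(−2u³ − 14u² − 28u − 16) + (0)
Last nonzero remainder: −2u³ − 14u² − 28u − 16. Dividing through by −2 gives the monic gcd u³ + 7u² + 14u + 8.
Cancel u³ + 7u² + 14u + 8 from numerator and denominator to get the reduced form.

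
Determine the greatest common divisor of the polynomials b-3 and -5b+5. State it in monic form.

1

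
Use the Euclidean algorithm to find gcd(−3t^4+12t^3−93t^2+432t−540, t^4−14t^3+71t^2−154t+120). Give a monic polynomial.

t^2−5t+6

Apply the Euclidean algorithm:
  −3t^4+12t^3−93t^2+432t−540 = (−3)(t^4−14t^3+71t^2−154t+120) + (−30t^3+120t^2−30t−180)
  t^4−14t^3+71t^2−154t+120 = (−(1/30)t+1/3)(−30t^3+120t^2−30t−180) + (30t^2−150t+180)
  −30t^3+120t^2−30t−180 = (−t−1)(30t^2−150t+180) + (0)
Last nonzero remainder: 30t^2−150t+180. Dividing through by 30 gives the monic gcd t^2−5t+6.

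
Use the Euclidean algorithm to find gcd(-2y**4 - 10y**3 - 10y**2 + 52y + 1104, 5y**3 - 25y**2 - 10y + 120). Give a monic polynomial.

y - 4

By polynomial division,
  -2y**4 - 10y**3 - 10y**2 + 52y + 1104 = (-(2/5)y - 4)(5y**3 - 25y**2 - 10y + 120) + (-114y**2 + 60y + 1584)
  5y**3 - 25y**2 - 10y + 120 = (-(5/114)y + 425/2166)(-114y**2 + 60y + 1584) + ((17220/361)y - 68880/361)
  -114y**2 + 60y + 1584 = (-(6859/2870)y - 11913/1435)((17220/361)y - 68880/361) + (0)
Last nonzero remainder: (17220/361)y - 68880/361. Dividing through by 17220/361 gives the monic gcd y - 4.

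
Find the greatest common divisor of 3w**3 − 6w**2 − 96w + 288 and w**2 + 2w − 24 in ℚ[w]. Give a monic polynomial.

Repeated division with remainder:
  3w**3 − 6w**2 − 96w + 288 = (3w − 12)(w**2 + 2w − 24) + (0)
The last nonzero remainder w**2 + 2w − 24 is already monic.

w**2 + 2w − 24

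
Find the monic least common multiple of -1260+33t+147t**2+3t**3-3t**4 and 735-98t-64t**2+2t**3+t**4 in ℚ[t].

2940+343t-354t**2-56t**3+6t**4+t**5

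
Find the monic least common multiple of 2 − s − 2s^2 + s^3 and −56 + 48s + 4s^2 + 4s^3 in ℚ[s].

By polynomial division,
  s^3 − 2s^2 − s + 2 = (1/4)(4s^3 + 4s^2 + 48s − 56) + (−3s^2 − 13s + 16)
  4s^3 + 4s^2 + 48s − 56 = (−(4/3)s + 40/9)(−3s^2 − 13s + 16) + ((1144/9)s − 1144/9)
  −3s^2 − 13s + 16 = (−(27/1144)s − 18/143)((1144/9)s − 1144/9) + (0)
Last nonzero remainder: (1144/9)s − 1144/9. Dividing through by 1144/9 gives the monic gcd s − 1.
Then lcm(f, g) = f·g / gcd(f, g); expanding and making the result monic gives the answer.

28 − 10s − 28s^2 + 9s^3 + s^5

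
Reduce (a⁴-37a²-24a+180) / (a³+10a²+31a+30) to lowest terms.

(a²-8a+12)/(a+2)

Repeated division with remainder:
  a⁴-37a²-24a+180 = (a-10)(a³+10a²+31a+30) + (32a²+256a+480)
  a³+10a²+31a+30 = ((1/32)a+1/16)(32a²+256a+480) + (0)
Last nonzero remainder: 32a²+256a+480. Dividing through by 32 gives the monic gcd a²+8a+15.
Cancel a²+8a+15 from numerator and denominator to get the reduced form.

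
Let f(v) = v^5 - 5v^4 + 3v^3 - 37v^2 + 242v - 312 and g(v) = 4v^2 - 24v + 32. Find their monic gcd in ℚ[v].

By polynomial division,
  v^5 - 5v^4 + 3v^3 - 37v^2 + 242v - 312 = ((1/4)v^3 + (1/4)v^2 + (1/4)v - 39/4)(4v^2 - 24v + 32) + (0)
Last nonzero remainder: 4v^2 - 24v + 32. Dividing through by 4 gives the monic gcd v^2 - 6v + 8.

v^2 - 6v + 8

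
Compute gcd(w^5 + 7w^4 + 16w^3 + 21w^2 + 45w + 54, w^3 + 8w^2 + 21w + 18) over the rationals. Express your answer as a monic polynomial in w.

w^3 + 8w^2 + 21w + 18

Repeated division with remainder:
  w^5 + 7w^4 + 16w^3 + 21w^2 + 45w + 54 = (w^2 − w + 3)(w^3 + 8w^2 + 21w + 18) + (0)
The last nonzero remainder w^3 + 8w^2 + 21w + 18 is already monic.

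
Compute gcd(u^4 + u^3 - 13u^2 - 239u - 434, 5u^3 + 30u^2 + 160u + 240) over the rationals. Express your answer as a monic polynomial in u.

By polynomial division,
  u^4 + u^3 - 13u^2 - 239u - 434 = ((1/5)u - 1)(5u^3 + 30u^2 + 160u + 240) + (-15u^2 - 127u - 194)
  5u^3 + 30u^2 + 160u + 240 = (-(1/3)u + 37/45)(-15u^2 - 127u - 194) + ((8989/45)u + 17978/45)
  -15u^2 - 127u - 194 = (-(675/8989)u - 4365/8989)((8989/45)u + 17978/45) + (0)
Last nonzero remainder: (8989/45)u + 17978/45. Dividing through by 8989/45 gives the monic gcd u + 2.

u + 2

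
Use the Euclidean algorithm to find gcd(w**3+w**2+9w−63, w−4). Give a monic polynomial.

Euclidean algorithm in ℚ[w]:
  w**3+w**2+9w−63 = (w**2+5w+29)(w−4) + (53)
  w−4 = ((1/53)w−4/53)(53) + (0)
The last nonzero remainder is the constant 53, so the polynomials are coprime and gcd = 1.

1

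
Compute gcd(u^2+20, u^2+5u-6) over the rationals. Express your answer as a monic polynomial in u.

Euclidean algorithm in ℚ[u]:
  u^2+20 = (u^2+5u-6) + (-5u+26)
  u^2+5u-6 = (-(1/5)u-51/25)(-5u+26) + (1176/25)
  -5u+26 = (-(125/1176)u+325/588)(1176/25) + (0)
The last nonzero remainder is the constant 1176/25, so the polynomials are coprime and gcd = 1.

1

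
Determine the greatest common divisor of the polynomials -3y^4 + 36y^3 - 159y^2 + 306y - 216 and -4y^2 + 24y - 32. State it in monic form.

Euclidean algorithm in ℚ[y]:
  -3y^4 + 36y^3 - 159y^2 + 306y - 216 = ((3/4)y^2 - (9/2)y + 27/4)(-4y^2 + 24y - 32) + (0)
Last nonzero remainder: -4y^2 + 24y - 32. Dividing through by -4 gives the monic gcd y^2 - 6y + 8.

y^2 - 6y + 8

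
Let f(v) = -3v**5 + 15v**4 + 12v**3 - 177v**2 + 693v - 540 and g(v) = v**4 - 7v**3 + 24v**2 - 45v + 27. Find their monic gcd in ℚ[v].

v**3 - 4v**2 + 12v - 9

Euclidean algorithm in ℚ[v]:
  -3v**5 + 15v**4 + 12v**3 - 177v**2 + 693v - 540 = (-3v - 6)(v**4 - 7v**3 + 24v**2 - 45v + 27) + (42v**3 - 168v**2 + 504v - 378)
  v**4 - 7v**3 + 24v**2 - 45v + 27 = ((1/42)v - 1/14)(42v**3 - 168v**2 + 504v - 378) + (0)
Last nonzero remainder: 42v**3 - 168v**2 + 504v - 378. Dividing through by 42 gives the monic gcd v**3 - 4v**2 + 12v - 9.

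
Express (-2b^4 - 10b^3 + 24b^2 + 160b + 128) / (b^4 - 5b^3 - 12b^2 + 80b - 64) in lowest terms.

Euclidean algorithm in ℚ[b]:
  -2b^4 - 10b^3 + 24b^2 + 160b + 128 = (-2)(b^4 - 5b^3 - 12b^2 + 80b - 64) + (-20b^3 + 320b)
  b^4 - 5b^3 - 12b^2 + 80b - 64 = (-(1/20)b + 1/4)(-20b^3 + 320b) + (4b^2 - 64)
  -20b^3 + 320b = (-5b)(4b^2 - 64) + (0)
Last nonzero remainder: 4b^2 - 64. Dividing through by 4 gives the monic gcd b^2 - 16.
Cancel b^2 - 16 from numerator and denominator to get the reduced form.

(-2b^2 - 10b - 8)/(b^2 - 5b + 4)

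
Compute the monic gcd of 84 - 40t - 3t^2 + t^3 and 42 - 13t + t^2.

-7 + t

By polynomial division,
  t^3 - 3t^2 - 40t + 84 = (t + 10)(t^2 - 13t + 42) + (48t - 336)
  t^2 - 13t + 42 = ((1/48)t - 1/8)(48t - 336) + (0)
Last nonzero remainder: 48t - 336. Dividing through by 48 gives the monic gcd t - 7.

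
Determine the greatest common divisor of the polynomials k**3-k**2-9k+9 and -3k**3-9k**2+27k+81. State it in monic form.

k**2-9

By polynomial division,
  k**3-k**2-9k+9 = (-1/3)(-3k**3-9k**2+27k+81) + (-4k**2+36)
  -3k**3-9k**2+27k+81 = ((3/4)k+9/4)(-4k**2+36) + (0)
Last nonzero remainder: -4k**2+36. Dividing through by -4 gives the monic gcd k**2-9.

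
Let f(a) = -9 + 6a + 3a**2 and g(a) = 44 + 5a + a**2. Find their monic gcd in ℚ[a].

1

Euclidean algorithm in ℚ[a]:
  3a**2 + 6a - 9 = (3)(a**2 + 5a + 44) + (-9a - 141)
  a**2 + 5a + 44 = (-(1/9)a + 32/27)(-9a - 141) + (1900/9)
  -9a - 141 = (-(81/1900)a - 1269/1900)(1900/9) + (0)
The last nonzero remainder is the constant 1900/9, so the polynomials are coprime and gcd = 1.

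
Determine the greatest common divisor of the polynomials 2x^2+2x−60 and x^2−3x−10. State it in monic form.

By polynomial division,
  2x^2+2x−60 = (2)(x^2−3x−10) + (8x−40)
  x^2−3x−10 = ((1/8)x+1/4)(8x−40) + (0)
Last nonzero remainder: 8x−40. Dividing through by 8 gives the monic gcd x−5.

x−5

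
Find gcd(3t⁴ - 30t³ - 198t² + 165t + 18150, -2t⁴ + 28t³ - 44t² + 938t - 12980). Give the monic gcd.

t² - 21t + 110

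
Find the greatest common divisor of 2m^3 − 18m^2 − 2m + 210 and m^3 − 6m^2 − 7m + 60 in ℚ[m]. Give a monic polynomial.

Repeated division with remainder:
  2m^3 − 18m^2 − 2m + 210 = (2)(m^3 − 6m^2 − 7m + 60) + (−6m^2 + 12m + 90)
  m^3 − 6m^2 − 7m + 60 = (−(1/6)m + 2/3)(−6m^2 + 12m + 90) + (0)
Last nonzero remainder: −6m^2 + 12m + 90. Dividing through by −6 gives the monic gcd m^2 − 2m − 15.

m^2 − 2m − 15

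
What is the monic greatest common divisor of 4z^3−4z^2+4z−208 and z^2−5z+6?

1

Repeated division with remainder:
  4z^3−4z^2+4z−208 = (4z+16)(z^2−5z+6) + (60z−304)
  z^2−5z+6 = ((1/60)z+1/900)(60z−304) + (1426/225)
  60z−304 = ((6750/713)z−34200/713)(1426/225) + (0)
The last nonzero remainder is the constant 1426/225, so the polynomials are coprime and gcd = 1.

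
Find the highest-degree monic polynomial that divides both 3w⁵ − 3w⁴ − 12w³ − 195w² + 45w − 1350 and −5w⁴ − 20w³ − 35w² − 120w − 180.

w² − w + 6

Euclidean algorithm in ℚ[w]:
  3w⁵ − 3w⁴ − 12w³ − 195w² + 45w − 1350 = (−(3/5)w + 3)(−5w⁴ − 20w³ − 35w² − 120w − 180) + (27w³ − 162w² + 297w − 810)
  −5w⁴ − 20w³ − 35w² − 120w − 180 = (−(5/27)w − 50/27)(27w³ − 162w² + 297w − 810) + (−280w² + 280w − 1680)
  27w³ − 162w² + 297w − 810 = (−(27/280)w + 27/56)(−280w² + 280w − 1680) + (0)
Last nonzero remainder: −280w² + 280w − 1680. Dividing through by −280 gives the monic gcd w² − w + 6.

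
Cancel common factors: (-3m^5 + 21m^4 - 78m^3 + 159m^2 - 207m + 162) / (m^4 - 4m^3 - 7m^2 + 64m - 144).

Euclidean algorithm in ℚ[m]:
  -3m^5 + 21m^4 - 78m^3 + 159m^2 - 207m + 162 = (-3m + 9)(m^4 - 4m^3 - 7m^2 + 64m - 144) + (-63m^3 + 414m^2 - 1215m + 1458)
  m^4 - 4m^3 - 7m^2 + 64m - 144 = (-(1/63)m - 2/49)(-63m^3 + 414m^2 - 1215m + 1458) + (-(460/49)m^2 + (1840/49)m - 4140/49)
  -63m^3 + 414m^2 - 1215m + 1458 = ((3087/460)m - 3969/230)(-(460/49)m^2 + (1840/49)m - 4140/49) + (0)
Last nonzero remainder: -(460/49)m^2 + (1840/49)m - 4140/49. Dividing through by -460/49 gives the monic gcd m^2 - 4m + 9.
Cancel m^2 - 4m + 9 from numerator and denominator to get the reduced form.

(-3m^3 + 9m^2 - 15m + 18)/(m^2 - 16)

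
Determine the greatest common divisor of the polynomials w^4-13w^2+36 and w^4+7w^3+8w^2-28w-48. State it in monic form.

By polynomial division,
  w^4-13w^2+36 = (w^4+7w^3+8w^2-28w-48) + (-7w^3-21w^2+28w+84)
  w^4+7w^3+8w^2-28w-48 = (-(1/7)w-4/7)(-7w^3-21w^2+28w+84) + (0)
Last nonzero remainder: -7w^3-21w^2+28w+84. Dividing through by -7 gives the monic gcd w^3+3w^2-4w-12.

w^3+3w^2-4w-12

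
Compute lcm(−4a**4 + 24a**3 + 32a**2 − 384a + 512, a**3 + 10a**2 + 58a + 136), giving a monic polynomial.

a**6 − 10a**4 − 156a**3 + 176a**2 + 2496a − 4352

By polynomial division,
  −4a**4 + 24a**3 + 32a**2 − 384a + 512 = (−4a + 64)(a**3 + 10a**2 + 58a + 136) + (−376a**2 − 3552a − 8192)
  a**3 + 10a**2 + 58a + 136 = (−(1/376)a − 13/8836)(−376a**2 − 3552a − 8192) + ((68450/2209)a + 273800/2209)
  −376a**2 − 3552a − 8192 = (−(415292/34225)a − 2262016/34225)((68450/2209)a + 273800/2209) + (0)
Last nonzero remainder: (68450/2209)a + 273800/2209. Dividing through by 68450/2209 gives the monic gcd a + 4.
Then lcm(f, g) = f·g / gcd(f, g); expanding and making the result monic gives the answer.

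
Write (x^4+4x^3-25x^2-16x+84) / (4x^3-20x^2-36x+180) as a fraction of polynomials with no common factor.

(x^3+7x^2-4x-28)/(4x^2-8x-60)

Apply the Euclidean algorithm:
  x^4+4x^3-25x^2-16x+84 = ((1/4)x+9/4)(4x^3-20x^2-36x+180) + (29x^2+20x-321)
  4x^3-20x^2-36x+180 = ((4/29)x-660/841)(29x^2+20x-321) + ((20160/841)x-60480/841)
  29x^2+20x-321 = ((24389/20160)x+89987/20160)((20160/841)x-60480/841) + (0)
Last nonzero remainder: (20160/841)x-60480/841. Dividing through by 20160/841 gives the monic gcd x-3.
Cancel x-3 from numerator and denominator to get the reduced form.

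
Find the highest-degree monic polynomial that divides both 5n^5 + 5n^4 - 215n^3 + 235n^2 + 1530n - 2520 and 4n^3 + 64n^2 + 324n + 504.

Repeated division with remainder:
  5n^5 + 5n^4 - 215n^3 + 235n^2 + 1530n - 2520 = ((5/4)n^2 - (75/4)n + 145)(4n^3 + 64n^2 + 324n + 504) + (-3600n^2 - 36000n - 75600)
  4n^3 + 64n^2 + 324n + 504 = (-(1/900)n - 1/150)(-3600n^2 - 36000n - 75600) + (0)
Last nonzero remainder: -3600n^2 - 36000n - 75600. Dividing through by -3600 gives the monic gcd n^2 + 10n + 21.

n^2 + 10n + 21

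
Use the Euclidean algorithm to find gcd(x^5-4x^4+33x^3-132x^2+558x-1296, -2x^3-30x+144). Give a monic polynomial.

x^3+15x-72

Apply the Euclidean algorithm:
  x^5-4x^4+33x^3-132x^2+558x-1296 = (-(1/2)x^2+2x-9)(-2x^3-30x+144) + (0)
Last nonzero remainder: -2x^3-30x+144. Dividing through by -2 gives the monic gcd x^3+15x-72.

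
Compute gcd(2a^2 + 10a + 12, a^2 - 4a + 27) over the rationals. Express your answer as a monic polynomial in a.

Apply the Euclidean algorithm:
  2a^2 + 10a + 12 = (2)(a^2 - 4a + 27) + (18a - 42)
  a^2 - 4a + 27 = ((1/18)a - 5/54)(18a - 42) + (208/9)
  18a - 42 = ((81/104)a - 189/104)(208/9) + (0)
The last nonzero remainder is the constant 208/9, so the polynomials are coprime and gcd = 1.

1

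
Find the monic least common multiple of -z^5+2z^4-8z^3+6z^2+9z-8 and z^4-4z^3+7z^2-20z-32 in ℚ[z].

Repeated division with remainder:
  -z^5+2z^4-8z^3+6z^2+9z-8 = (-z-2)(z^4-4z^3+7z^2-20z-32) + (-9z^3-63z-72)
  z^4-4z^3+7z^2-20z-32 = (-(1/9)z+4/9)(-9z^3-63z-72) + (0)
Last nonzero remainder: -9z^3-63z-72. Dividing through by -9 gives the monic gcd z^3+7z+8.
Then lcm(f, g) = f·g / gcd(f, g); expanding and making the result monic gives the answer.

z^6-6z^5+16z^4-38z^3+15z^2+44z-32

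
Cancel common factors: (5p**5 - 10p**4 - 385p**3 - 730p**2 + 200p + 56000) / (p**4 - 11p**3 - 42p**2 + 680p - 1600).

(5p**2 + 25p + 140)/(p - 4)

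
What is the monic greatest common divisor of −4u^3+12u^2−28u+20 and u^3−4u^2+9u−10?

u^2−2u+5

By polynomial division,
  −4u^3+12u^2−28u+20 = (−4)(u^3−4u^2+9u−10) + (−4u^2+8u−20)
  u^3−4u^2+9u−10 = (−(1/4)u+1/2)(−4u^2+8u−20) + (0)
Last nonzero remainder: −4u^2+8u−20. Dividing through by −4 gives the monic gcd u^2−2u+5.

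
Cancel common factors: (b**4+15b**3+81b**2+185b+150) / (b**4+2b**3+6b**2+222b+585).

Euclidean algorithm in ℚ[b]:
  b**4+15b**3+81b**2+185b+150 = (b**4+2b**3+6b**2+222b+585) + (13b**3+75b**2-37b-435)
  b**4+2b**3+6b**2+222b+585 = ((1/13)b-49/169)(13b**3+75b**2-37b-435) + ((5170/169)b**2+(41360/169)b+77550/169)
  13b**3+75b**2-37b-435 = ((2197/5170)b-4901/5170)((5170/169)b**2+(41360/169)b+77550/169) + (0)
Last nonzero remainder: (5170/169)b**2+(41360/169)b+77550/169. Dividing through by 5170/169 gives the monic gcd b**2+8b+15.
Cancel b**2+8b+15 from numerator and denominator to get the reduced form.

(b**2+7b+10)/(b**2-6b+39)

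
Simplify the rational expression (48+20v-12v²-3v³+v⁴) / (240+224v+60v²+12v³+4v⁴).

(12-7v+v²)/(60-4v+4v²)

Apply the Euclidean algorithm:
  v⁴-3v³-12v²+20v+48 = (1/4)(4v⁴+12v³+60v²+224v+240) + (-6v³-27v²-36v-12)
  4v⁴+12v³+60v²+224v+240 = (-(2/3)v+1)(-6v³-27v²-36v-12) + (63v²+252v+252)
  -6v³-27v²-36v-12 = (-(2/21)v-1/21)(63v²+252v+252) + (0)
Last nonzero remainder: 63v²+252v+252. Dividing through by 63 gives the monic gcd v²+4v+4.
Cancel v²+4v+4 from numerator and denominator to get the reduced form.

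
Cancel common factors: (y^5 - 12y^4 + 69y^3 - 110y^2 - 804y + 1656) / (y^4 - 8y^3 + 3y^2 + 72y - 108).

(y^2 - 7y + 46)/(y - 3)

Repeated division with remainder:
  y^5 - 12y^4 + 69y^3 - 110y^2 - 804y + 1656 = (y - 4)(y^4 - 8y^3 + 3y^2 + 72y - 108) + (34y^3 - 170y^2 - 408y + 1224)
  y^4 - 8y^3 + 3y^2 + 72y - 108 = ((1/34)y - 3/34)(34y^3 - 170y^2 - 408y + 1224) + (0)
Last nonzero remainder: 34y^3 - 170y^2 - 408y + 1224. Dividing through by 34 gives the monic gcd y^3 - 5y^2 - 12y + 36.
Cancel y^3 - 5y^2 - 12y + 36 from numerator and denominator to get the reduced form.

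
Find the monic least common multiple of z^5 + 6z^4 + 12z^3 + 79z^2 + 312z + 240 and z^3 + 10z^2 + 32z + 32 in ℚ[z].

z^6 + 8z^5 + 24z^4 + 103z^3 + 470z^2 + 864z + 480

Apply the Euclidean algorithm:
  z^5 + 6z^4 + 12z^3 + 79z^2 + 312z + 240 = (z^2 - 4z + 20)(z^3 + 10z^2 + 32z + 32) + (-25z^2 - 200z - 400)
  z^3 + 10z^2 + 32z + 32 = (-(1/25)z - 2/25)(-25z^2 - 200z - 400) + (0)
Last nonzero remainder: -25z^2 - 200z - 400. Dividing through by -25 gives the monic gcd z^2 + 8z + 16.
Then lcm(f, g) = f·g / gcd(f, g); expanding and making the result monic gives the answer.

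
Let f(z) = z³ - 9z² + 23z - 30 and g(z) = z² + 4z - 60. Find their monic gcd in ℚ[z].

By polynomial division,
  z³ - 9z² + 23z - 30 = (z - 13)(z² + 4z - 60) + (135z - 810)
  z² + 4z - 60 = ((1/135)z + 2/27)(135z - 810) + (0)
Last nonzero remainder: 135z - 810. Dividing through by 135 gives the monic gcd z - 6.

z - 6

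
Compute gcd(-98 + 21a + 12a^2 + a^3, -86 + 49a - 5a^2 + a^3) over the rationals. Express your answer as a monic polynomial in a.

-2 + a

Euclidean algorithm in ℚ[a]:
  a^3 + 12a^2 + 21a - 98 = (a^3 - 5a^2 + 49a - 86) + (17a^2 - 28a - 12)
  a^3 - 5a^2 + 49a - 86 = ((1/17)a - 57/289)(17a^2 - 28a - 12) + ((12769/289)a - 25538/289)
  17a^2 - 28a - 12 = ((4913/12769)a + 1734/12769)((12769/289)a - 25538/289) + (0)
Last nonzero remainder: (12769/289)a - 25538/289. Dividing through by 12769/289 gives the monic gcd a - 2.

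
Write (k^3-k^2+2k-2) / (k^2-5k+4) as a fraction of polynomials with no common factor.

(k^2+2)/(k-4)

Euclidean algorithm in ℚ[k]:
  k^3-k^2+2k-2 = (k+4)(k^2-5k+4) + (18k-18)
  k^2-5k+4 = ((1/18)k-2/9)(18k-18) + (0)
Last nonzero remainder: 18k-18. Dividing through by 18 gives the monic gcd k-1.
Cancel k-1 from numerator and denominator to get the reduced form.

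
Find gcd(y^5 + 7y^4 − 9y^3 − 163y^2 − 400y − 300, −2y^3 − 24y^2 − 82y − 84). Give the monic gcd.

Repeated division with remainder:
  y^5 + 7y^4 − 9y^3 − 163y^2 − 400y − 300 = (−(1/2)y^2 + (5/2)y − 5)(−2y^3 − 24y^2 − 82y − 84) + (−120y^2 − 600y − 720)
  −2y^3 − 24y^2 − 82y − 84 = ((1/60)y + 7/60)(−120y^2 − 600y − 720) + (0)
Last nonzero remainder: −120y^2 − 600y − 720. Dividing through by −120 gives the monic gcd y^2 + 5y + 6.

y^2 + 5y + 6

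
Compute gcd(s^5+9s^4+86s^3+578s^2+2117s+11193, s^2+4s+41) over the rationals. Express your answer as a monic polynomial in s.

s^2+4s+41

Apply the Euclidean algorithm:
  s^5+9s^4+86s^3+578s^2+2117s+11193 = (s^3+5s^2+25s+273)(s^2+4s+41) + (0)
The last nonzero remainder s^2+4s+41 is already monic.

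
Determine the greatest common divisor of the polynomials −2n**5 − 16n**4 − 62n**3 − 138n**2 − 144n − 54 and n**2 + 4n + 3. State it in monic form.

n**2 + 4n + 3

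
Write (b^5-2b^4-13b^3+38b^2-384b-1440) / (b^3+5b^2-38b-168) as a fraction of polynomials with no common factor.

(b^3+11b+60)/(b+7)

By polynomial division,
  b^5-2b^4-13b^3+38b^2-384b-1440 = (b^2-7b+60)(b^3+5b^2-38b-168) + (-360b^2+720b+8640)
  b^3+5b^2-38b-168 = (-(1/360)b-7/360)(-360b^2+720b+8640) + (0)
Last nonzero remainder: -360b^2+720b+8640. Dividing through by -360 gives the monic gcd b^2-2b-24.
Cancel b^2-2b-24 from numerator and denominator to get the reduced form.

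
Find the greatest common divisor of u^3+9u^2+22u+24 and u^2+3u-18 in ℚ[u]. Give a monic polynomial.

u+6

Apply the Euclidean algorithm:
  u^3+9u^2+22u+24 = (u+6)(u^2+3u-18) + (22u+132)
  u^2+3u-18 = ((1/22)u-3/22)(22u+132) + (0)
Last nonzero remainder: 22u+132. Dividing through by 22 gives the monic gcd u+6.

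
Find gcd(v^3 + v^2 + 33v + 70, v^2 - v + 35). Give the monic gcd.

v^2 - v + 35

By polynomial division,
  v^3 + v^2 + 33v + 70 = (v + 2)(v^2 - v + 35) + (0)
The last nonzero remainder v^2 - v + 35 is already monic.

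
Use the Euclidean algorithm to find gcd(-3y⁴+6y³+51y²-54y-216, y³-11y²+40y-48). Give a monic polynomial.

y²-7y+12

Apply the Euclidean algorithm:
  -3y⁴+6y³+51y²-54y-216 = (-3y-27)(y³-11y²+40y-48) + (-126y²+882y-1512)
  y³-11y²+40y-48 = (-(1/126)y+2/63)(-126y²+882y-1512) + (0)
Last nonzero remainder: -126y²+882y-1512. Dividing through by -126 gives the monic gcd y²-7y+12.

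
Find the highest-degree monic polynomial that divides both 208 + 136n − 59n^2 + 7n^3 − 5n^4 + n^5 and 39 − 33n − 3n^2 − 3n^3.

13 + 2n + n^2

Euclidean algorithm in ℚ[n]:
  n^5 − 5n^4 + 7n^3 − 59n^2 + 136n + 208 = (−(1/3)n^2 + 2n − 2/3)(−3n^3 − 3n^2 − 33n + 39) + (18n^2 + 36n + 234)
  −3n^3 − 3n^2 − 33n + 39 = (−(1/6)n + 1/6)(18n^2 + 36n + 234) + (0)
Last nonzero remainder: 18n^2 + 36n + 234. Dividing through by 18 gives the monic gcd n^2 + 2n + 13.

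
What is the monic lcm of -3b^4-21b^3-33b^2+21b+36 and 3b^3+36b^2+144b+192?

b^6+15b^5+83b^4+193b^3+108b^2-208b-192

Euclidean algorithm in ℚ[b]:
  -3b^4-21b^3-33b^2+21b+36 = (-b+5)(3b^3+36b^2+144b+192) + (-69b^2-507b-924)
  3b^3+36b^2+144b+192 = (-(1/23)b-107/529)(-69b^2-507b-924) + ((675/529)b+2700/529)
  -69b^2-507b-924 = (-(12167/225)b-40733/225)((675/529)b+2700/529) + (0)
Last nonzero remainder: (675/529)b+2700/529. Dividing through by 675/529 gives the monic gcd b+4.
Then lcm(f, g) = f·g / gcd(f, g); expanding and making the result monic gives the answer.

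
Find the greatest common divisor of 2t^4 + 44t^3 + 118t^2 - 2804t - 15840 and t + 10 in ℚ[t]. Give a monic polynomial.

t + 10

Euclidean algorithm in ℚ[t]:
  2t^4 + 44t^3 + 118t^2 - 2804t - 15840 = (2t^3 + 24t^2 - 122t - 1584)(t + 10) + (0)
The last nonzero remainder t + 10 is already monic.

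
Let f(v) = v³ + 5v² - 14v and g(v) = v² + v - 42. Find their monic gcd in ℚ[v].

By polynomial division,
  v³ + 5v² - 14v = (v + 4)(v² + v - 42) + (24v + 168)
  v² + v - 42 = ((1/24)v - 1/4)(24v + 168) + (0)
Last nonzero remainder: 24v + 168. Dividing through by 24 gives the monic gcd v + 7.

v + 7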